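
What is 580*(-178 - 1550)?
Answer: -1002240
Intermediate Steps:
580*(-178 - 1550) = 580*(-1728) = -1002240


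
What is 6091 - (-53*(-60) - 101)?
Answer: 3012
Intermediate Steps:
6091 - (-53*(-60) - 101) = 6091 - (3180 - 101) = 6091 - 1*3079 = 6091 - 3079 = 3012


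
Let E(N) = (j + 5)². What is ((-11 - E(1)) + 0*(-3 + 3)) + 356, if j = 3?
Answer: 281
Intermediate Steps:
E(N) = 64 (E(N) = (3 + 5)² = 8² = 64)
((-11 - E(1)) + 0*(-3 + 3)) + 356 = ((-11 - 1*64) + 0*(-3 + 3)) + 356 = ((-11 - 64) + 0*0) + 356 = (-75 + 0) + 356 = -75 + 356 = 281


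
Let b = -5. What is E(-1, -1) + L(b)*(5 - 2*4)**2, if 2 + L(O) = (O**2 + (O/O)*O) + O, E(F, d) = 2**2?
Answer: 121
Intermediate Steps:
E(F, d) = 4
L(O) = -2 + O**2 + 2*O (L(O) = -2 + ((O**2 + (O/O)*O) + O) = -2 + ((O**2 + 1*O) + O) = -2 + ((O**2 + O) + O) = -2 + ((O + O**2) + O) = -2 + (O**2 + 2*O) = -2 + O**2 + 2*O)
E(-1, -1) + L(b)*(5 - 2*4)**2 = 4 + (-2 + (-5)**2 + 2*(-5))*(5 - 2*4)**2 = 4 + (-2 + 25 - 10)*(5 - 8)**2 = 4 + 13*(-3)**2 = 4 + 13*9 = 4 + 117 = 121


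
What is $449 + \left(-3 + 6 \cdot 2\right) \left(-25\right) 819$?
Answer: $-183826$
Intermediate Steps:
$449 + \left(-3 + 6 \cdot 2\right) \left(-25\right) 819 = 449 + \left(-3 + 12\right) \left(-25\right) 819 = 449 + 9 \left(-25\right) 819 = 449 - 184275 = -183826$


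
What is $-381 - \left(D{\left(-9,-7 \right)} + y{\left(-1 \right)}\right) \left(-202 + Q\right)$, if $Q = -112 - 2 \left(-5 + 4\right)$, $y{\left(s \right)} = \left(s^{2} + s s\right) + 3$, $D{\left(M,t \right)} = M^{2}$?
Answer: $26451$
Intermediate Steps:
$y{\left(s \right)} = 3 + 2 s^{2}$ ($y{\left(s \right)} = \left(s^{2} + s^{2}\right) + 3 = 2 s^{2} + 3 = 3 + 2 s^{2}$)
$Q = -110$ ($Q = -112 - 2 \left(-1\right) = -112 - -2 = -112 + 2 = -110$)
$-381 - \left(D{\left(-9,-7 \right)} + y{\left(-1 \right)}\right) \left(-202 + Q\right) = -381 - \left(\left(-9\right)^{2} + \left(3 + 2 \left(-1\right)^{2}\right)\right) \left(-202 - 110\right) = -381 - \left(81 + \left(3 + 2 \cdot 1\right)\right) \left(-312\right) = -381 - \left(81 + \left(3 + 2\right)\right) \left(-312\right) = -381 - \left(81 + 5\right) \left(-312\right) = -381 - 86 \left(-312\right) = -381 - -26832 = -381 + 26832 = 26451$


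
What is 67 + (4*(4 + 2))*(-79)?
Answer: -1829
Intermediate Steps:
67 + (4*(4 + 2))*(-79) = 67 + (4*6)*(-79) = 67 + 24*(-79) = 67 - 1896 = -1829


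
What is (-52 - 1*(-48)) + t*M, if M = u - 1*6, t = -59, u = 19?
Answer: -771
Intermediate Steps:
M = 13 (M = 19 - 1*6 = 19 - 6 = 13)
(-52 - 1*(-48)) + t*M = (-52 - 1*(-48)) - 59*13 = (-52 + 48) - 767 = -4 - 767 = -771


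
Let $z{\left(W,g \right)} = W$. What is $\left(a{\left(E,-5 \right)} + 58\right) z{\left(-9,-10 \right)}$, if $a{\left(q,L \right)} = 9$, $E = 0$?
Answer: $-603$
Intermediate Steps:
$\left(a{\left(E,-5 \right)} + 58\right) z{\left(-9,-10 \right)} = \left(9 + 58\right) \left(-9\right) = 67 \left(-9\right) = -603$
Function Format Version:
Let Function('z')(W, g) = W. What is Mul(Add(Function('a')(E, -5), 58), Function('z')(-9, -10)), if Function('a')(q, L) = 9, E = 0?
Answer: -603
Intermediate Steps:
Mul(Add(Function('a')(E, -5), 58), Function('z')(-9, -10)) = Mul(Add(9, 58), -9) = Mul(67, -9) = -603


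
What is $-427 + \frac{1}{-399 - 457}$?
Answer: $- \frac{365513}{856} \approx -427.0$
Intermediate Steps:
$-427 + \frac{1}{-399 - 457} = -427 + \frac{1}{-856} = -427 - \frac{1}{856} = - \frac{365513}{856}$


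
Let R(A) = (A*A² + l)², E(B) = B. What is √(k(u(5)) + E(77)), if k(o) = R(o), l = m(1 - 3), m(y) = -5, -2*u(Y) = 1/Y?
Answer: √102010001/1000 ≈ 10.100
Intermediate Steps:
u(Y) = -1/(2*Y)
l = -5
R(A) = (-5 + A³)² (R(A) = (A*A² - 5)² = (A³ - 5)² = (-5 + A³)²)
k(o) = (-5 + o³)²
√(k(u(5)) + E(77)) = √((-5 + (-½/5)³)² + 77) = √((-5 + (-½*⅕)³)² + 77) = √((-5 + (-⅒)³)² + 77) = √((-5 - 1/1000)² + 77) = √((-5001/1000)² + 77) = √(25010001/1000000 + 77) = √(102010001/1000000) = √102010001/1000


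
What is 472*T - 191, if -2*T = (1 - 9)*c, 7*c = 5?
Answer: 8103/7 ≈ 1157.6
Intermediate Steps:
c = 5/7 (c = (⅐)*5 = 5/7 ≈ 0.71429)
T = 20/7 (T = -(1 - 9)*5/(2*7) = -(-4)*5/7 = -½*(-40/7) = 20/7 ≈ 2.8571)
472*T - 191 = 472*(20/7) - 191 = 9440/7 - 191 = 8103/7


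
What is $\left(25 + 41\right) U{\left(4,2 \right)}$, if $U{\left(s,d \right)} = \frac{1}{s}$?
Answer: $\frac{33}{2} \approx 16.5$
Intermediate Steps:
$\left(25 + 41\right) U{\left(4,2 \right)} = \frac{25 + 41}{4} = 66 \cdot \frac{1}{4} = \frac{33}{2}$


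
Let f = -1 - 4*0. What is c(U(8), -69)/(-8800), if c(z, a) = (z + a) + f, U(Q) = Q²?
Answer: 3/4400 ≈ 0.00068182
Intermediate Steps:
f = -1 (f = -1 + 0 = -1)
c(z, a) = -1 + a + z (c(z, a) = (z + a) - 1 = (a + z) - 1 = -1 + a + z)
c(U(8), -69)/(-8800) = (-1 - 69 + 8²)/(-8800) = (-1 - 69 + 64)*(-1/8800) = -6*(-1/8800) = 3/4400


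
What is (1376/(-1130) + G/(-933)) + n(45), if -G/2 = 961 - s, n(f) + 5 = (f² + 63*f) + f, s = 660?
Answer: 2582708726/527145 ≈ 4899.4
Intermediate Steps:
n(f) = -5 + f² + 64*f (n(f) = -5 + ((f² + 63*f) + f) = -5 + (f² + 64*f) = -5 + f² + 64*f)
G = -602 (G = -2*(961 - 1*660) = -2*(961 - 660) = -2*301 = -602)
(1376/(-1130) + G/(-933)) + n(45) = (1376/(-1130) - 602/(-933)) + (-5 + 45² + 64*45) = (1376*(-1/1130) - 602*(-1/933)) + (-5 + 2025 + 2880) = (-688/565 + 602/933) + 4900 = -301774/527145 + 4900 = 2582708726/527145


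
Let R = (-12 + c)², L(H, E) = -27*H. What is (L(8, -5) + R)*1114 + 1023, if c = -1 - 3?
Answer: 45583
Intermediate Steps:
c = -4
R = 256 (R = (-12 - 4)² = (-16)² = 256)
(L(8, -5) + R)*1114 + 1023 = (-27*8 + 256)*1114 + 1023 = (-216 + 256)*1114 + 1023 = 40*1114 + 1023 = 44560 + 1023 = 45583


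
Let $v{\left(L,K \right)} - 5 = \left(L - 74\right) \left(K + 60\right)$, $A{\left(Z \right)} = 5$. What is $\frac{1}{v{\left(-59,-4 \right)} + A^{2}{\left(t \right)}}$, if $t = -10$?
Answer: $- \frac{1}{7418} \approx -0.00013481$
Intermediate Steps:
$v{\left(L,K \right)} = 5 + \left(-74 + L\right) \left(60 + K\right)$ ($v{\left(L,K \right)} = 5 + \left(L - 74\right) \left(K + 60\right) = 5 + \left(-74 + L\right) \left(60 + K\right)$)
$\frac{1}{v{\left(-59,-4 \right)} + A^{2}{\left(t \right)}} = \frac{1}{\left(-4435 - -296 + 60 \left(-59\right) - -236\right) + 5^{2}} = \frac{1}{\left(-4435 + 296 - 3540 + 236\right) + 25} = \frac{1}{-7443 + 25} = \frac{1}{-7418} = - \frac{1}{7418}$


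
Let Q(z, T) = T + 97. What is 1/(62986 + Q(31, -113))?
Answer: 1/62970 ≈ 1.5881e-5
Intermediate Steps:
Q(z, T) = 97 + T
1/(62986 + Q(31, -113)) = 1/(62986 + (97 - 113)) = 1/(62986 - 16) = 1/62970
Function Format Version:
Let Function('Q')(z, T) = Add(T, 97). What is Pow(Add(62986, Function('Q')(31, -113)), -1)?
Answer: Rational(1, 62970) ≈ 1.5881e-5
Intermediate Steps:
Function('Q')(z, T) = Add(97, T)
Pow(Add(62986, Function('Q')(31, -113)), -1) = Pow(Add(62986, Add(97, -113)), -1) = Pow(Add(62986, -16), -1) = Pow(62970, -1) = Rational(1, 62970)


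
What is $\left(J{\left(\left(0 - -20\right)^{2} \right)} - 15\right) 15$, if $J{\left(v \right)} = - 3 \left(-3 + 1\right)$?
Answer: $-135$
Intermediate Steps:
$J{\left(v \right)} = 6$ ($J{\left(v \right)} = \left(-3\right) \left(-2\right) = 6$)
$\left(J{\left(\left(0 - -20\right)^{2} \right)} - 15\right) 15 = \left(6 - 15\right) 15 = \left(-9\right) 15 = -135$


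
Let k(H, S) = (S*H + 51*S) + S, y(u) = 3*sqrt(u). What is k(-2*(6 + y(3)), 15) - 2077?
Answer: -1477 - 90*sqrt(3) ≈ -1632.9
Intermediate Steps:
k(H, S) = 52*S + H*S (k(H, S) = (H*S + 51*S) + S = (51*S + H*S) + S = 52*S + H*S)
k(-2*(6 + y(3)), 15) - 2077 = 15*(52 - 2*(6 + 3*sqrt(3))) - 2077 = 15*(52 + (-12 - 6*sqrt(3))) - 2077 = 15*(40 - 6*sqrt(3)) - 2077 = (600 - 90*sqrt(3)) - 2077 = -1477 - 90*sqrt(3)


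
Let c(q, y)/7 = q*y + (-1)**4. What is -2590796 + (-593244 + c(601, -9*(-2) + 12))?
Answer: -3057823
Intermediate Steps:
c(q, y) = 7 + 7*q*y (c(q, y) = 7*(q*y + (-1)**4) = 7*(q*y + 1) = 7*(1 + q*y) = 7 + 7*q*y)
-2590796 + (-593244 + c(601, -9*(-2) + 12)) = -2590796 + (-593244 + (7 + 7*601*(-9*(-2) + 12))) = -2590796 + (-593244 + (7 + 7*601*(18 + 12))) = -2590796 + (-593244 + (7 + 7*601*30)) = -2590796 + (-593244 + (7 + 126210)) = -2590796 + (-593244 + 126217) = -2590796 - 467027 = -3057823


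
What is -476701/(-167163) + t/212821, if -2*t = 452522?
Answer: 9089930854/5082256689 ≈ 1.7886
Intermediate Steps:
t = -226261 (t = -1/2*452522 = -226261)
-476701/(-167163) + t/212821 = -476701/(-167163) - 226261/212821 = -476701*(-1/167163) - 226261*1/212821 = 476701/167163 - 32323/30403 = 9089930854/5082256689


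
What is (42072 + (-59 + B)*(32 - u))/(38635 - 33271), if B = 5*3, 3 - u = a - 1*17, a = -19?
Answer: 10595/1341 ≈ 7.9008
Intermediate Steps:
u = 39 (u = 3 - (-19 - 1*17) = 3 - (-19 - 17) = 3 - 1*(-36) = 3 + 36 = 39)
B = 15
(42072 + (-59 + B)*(32 - u))/(38635 - 33271) = (42072 + (-59 + 15)*(32 - 1*39))/(38635 - 33271) = (42072 - 44*(32 - 39))/5364 = (42072 - 44*(-7))*(1/5364) = (42072 + 308)*(1/5364) = 42380*(1/5364) = 10595/1341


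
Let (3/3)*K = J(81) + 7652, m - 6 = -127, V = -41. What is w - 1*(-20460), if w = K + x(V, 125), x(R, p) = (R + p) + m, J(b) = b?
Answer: 28156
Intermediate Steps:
m = -121 (m = 6 - 127 = -121)
x(R, p) = -121 + R + p (x(R, p) = (R + p) - 121 = -121 + R + p)
K = 7733 (K = 81 + 7652 = 7733)
w = 7696 (w = 7733 + (-121 - 41 + 125) = 7733 - 37 = 7696)
w - 1*(-20460) = 7696 - 1*(-20460) = 7696 + 20460 = 28156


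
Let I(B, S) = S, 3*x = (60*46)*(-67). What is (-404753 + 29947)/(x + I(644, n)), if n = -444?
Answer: 187403/31042 ≈ 6.0371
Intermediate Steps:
x = -61640 (x = ((60*46)*(-67))/3 = (2760*(-67))/3 = (1/3)*(-184920) = -61640)
(-404753 + 29947)/(x + I(644, n)) = (-404753 + 29947)/(-61640 - 444) = -374806/(-62084) = -374806*(-1/62084) = 187403/31042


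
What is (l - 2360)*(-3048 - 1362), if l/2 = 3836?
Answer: -23425920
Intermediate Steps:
l = 7672 (l = 2*3836 = 7672)
(l - 2360)*(-3048 - 1362) = (7672 - 2360)*(-3048 - 1362) = 5312*(-4410) = -23425920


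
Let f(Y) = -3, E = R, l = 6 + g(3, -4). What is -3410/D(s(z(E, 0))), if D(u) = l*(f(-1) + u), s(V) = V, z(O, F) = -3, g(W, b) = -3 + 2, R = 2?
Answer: 341/3 ≈ 113.67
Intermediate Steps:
g(W, b) = -1
l = 5 (l = 6 - 1 = 5)
E = 2
D(u) = -15 + 5*u (D(u) = 5*(-3 + u) = -15 + 5*u)
-3410/D(s(z(E, 0))) = -3410/(-15 + 5*(-3)) = -3410/(-15 - 15) = -3410/(-30) = -3410*(-1/30) = 341/3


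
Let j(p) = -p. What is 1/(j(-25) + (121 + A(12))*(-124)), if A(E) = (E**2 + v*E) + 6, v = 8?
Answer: -1/45483 ≈ -2.1986e-5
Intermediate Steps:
A(E) = 6 + E**2 + 8*E (A(E) = (E**2 + 8*E) + 6 = 6 + E**2 + 8*E)
1/(j(-25) + (121 + A(12))*(-124)) = 1/(-1*(-25) + (121 + (6 + 12**2 + 8*12))*(-124)) = 1/(25 + (121 + (6 + 144 + 96))*(-124)) = 1/(25 + (121 + 246)*(-124)) = 1/(25 + 367*(-124)) = 1/(25 - 45508) = 1/(-45483) = -1/45483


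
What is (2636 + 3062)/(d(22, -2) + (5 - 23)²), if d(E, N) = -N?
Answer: 2849/163 ≈ 17.479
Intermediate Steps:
(2636 + 3062)/(d(22, -2) + (5 - 23)²) = (2636 + 3062)/(-1*(-2) + (5 - 23)²) = 5698/(2 + (-18)²) = 5698/(2 + 324) = 5698/326 = 5698*(1/326) = 2849/163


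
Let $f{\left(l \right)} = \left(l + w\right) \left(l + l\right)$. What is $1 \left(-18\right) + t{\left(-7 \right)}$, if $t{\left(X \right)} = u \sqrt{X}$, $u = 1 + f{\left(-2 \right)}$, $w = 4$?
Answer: $-18 - 7 i \sqrt{7} \approx -18.0 - 18.52 i$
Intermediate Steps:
$f{\left(l \right)} = 2 l \left(4 + l\right)$ ($f{\left(l \right)} = \left(l + 4\right) \left(l + l\right) = \left(4 + l\right) 2 l = 2 l \left(4 + l\right)$)
$u = -7$ ($u = 1 + 2 \left(-2\right) \left(4 - 2\right) = 1 + 2 \left(-2\right) 2 = 1 - 8 = -7$)
$t{\left(X \right)} = - 7 \sqrt{X}$
$1 \left(-18\right) + t{\left(-7 \right)} = 1 \left(-18\right) - 7 \sqrt{-7} = -18 - 7 i \sqrt{7}$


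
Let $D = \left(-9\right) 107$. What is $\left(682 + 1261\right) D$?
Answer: $-1871109$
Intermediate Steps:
$D = -963$
$\left(682 + 1261\right) D = \left(682 + 1261\right) \left(-963\right) = 1943 \left(-963\right) = -1871109$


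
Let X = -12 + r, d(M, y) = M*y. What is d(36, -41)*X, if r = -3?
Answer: 22140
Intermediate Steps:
X = -15 (X = -12 - 3 = -15)
d(36, -41)*X = (36*(-41))*(-15) = -1476*(-15) = 22140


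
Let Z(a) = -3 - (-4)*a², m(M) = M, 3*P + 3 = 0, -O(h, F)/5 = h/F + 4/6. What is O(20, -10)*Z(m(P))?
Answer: 20/3 ≈ 6.6667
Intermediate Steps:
O(h, F) = -10/3 - 5*h/F (O(h, F) = -5*(h/F + 4/6) = -5*(h/F + 4*(⅙)) = -5*(h/F + ⅔) = -5*(⅔ + h/F) = -10/3 - 5*h/F)
P = -1 (P = -1 + (⅓)*0 = -1 + 0 = -1)
Z(a) = -3 + 4*a²
O(20, -10)*Z(m(P)) = (-10/3 - 5*20/(-10))*(-3 + 4*(-1)²) = (-10/3 - 5*20*(-⅒))*(-3 + 4*1) = (-10/3 + 10)*(-3 + 4) = (20/3)*1 = 20/3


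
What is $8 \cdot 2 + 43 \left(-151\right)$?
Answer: $-6477$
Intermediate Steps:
$8 \cdot 2 + 43 \left(-151\right) = 16 - 6493 = -6477$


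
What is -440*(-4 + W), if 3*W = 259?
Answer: -108680/3 ≈ -36227.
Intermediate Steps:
W = 259/3 (W = (1/3)*259 = 259/3 ≈ 86.333)
-440*(-4 + W) = -440*(-4 + 259/3) = -440*247/3 = -108680/3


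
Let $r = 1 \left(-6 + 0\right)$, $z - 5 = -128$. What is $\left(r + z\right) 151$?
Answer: $-19479$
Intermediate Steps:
$z = -123$ ($z = 5 - 128 = -123$)
$r = -6$ ($r = 1 \left(-6\right) = -6$)
$\left(r + z\right) 151 = \left(-6 - 123\right) 151 = \left(-129\right) 151 = -19479$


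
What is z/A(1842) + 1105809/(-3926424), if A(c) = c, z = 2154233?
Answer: 1409399208769/1205412168 ≈ 1169.2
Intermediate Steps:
z/A(1842) + 1105809/(-3926424) = 2154233/1842 + 1105809/(-3926424) = 2154233*(1/1842) + 1105809*(-1/3926424) = 2154233/1842 - 368603/1308808 = 1409399208769/1205412168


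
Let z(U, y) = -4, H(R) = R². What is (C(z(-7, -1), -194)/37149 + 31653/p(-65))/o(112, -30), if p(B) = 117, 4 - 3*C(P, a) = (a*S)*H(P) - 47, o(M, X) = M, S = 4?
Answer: 28008655/11590488 ≈ 2.4165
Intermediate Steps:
C(P, a) = 17 - 4*a*P²/3 (C(P, a) = 4/3 - ((a*4)*P² - 47)/3 = 4/3 - ((4*a)*P² - 47)/3 = 4/3 - (4*a*P² - 47)/3 = 4/3 - (-47 + 4*a*P²)/3 = 4/3 + (47/3 - 4*a*P²/3) = 17 - 4*a*P²/3)
(C(z(-7, -1), -194)/37149 + 31653/p(-65))/o(112, -30) = ((17 - 4/3*(-194)*(-4)²)/37149 + 31653/117)/112 = ((17 - 4/3*(-194)*16)*(1/37149) + 31653*(1/117))*(1/112) = ((17 + 12416/3)*(1/37149) + 3517/13)*(1/112) = ((12467/3)*(1/37149) + 3517/13)*(1/112) = (1781/15921 + 3517/13)*(1/112) = (56017310/206973)*(1/112) = 28008655/11590488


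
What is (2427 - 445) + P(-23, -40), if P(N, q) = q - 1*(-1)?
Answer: 1943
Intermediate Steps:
P(N, q) = 1 + q (P(N, q) = q + 1 = 1 + q)
(2427 - 445) + P(-23, -40) = (2427 - 445) + (1 - 40) = 1982 - 39 = 1943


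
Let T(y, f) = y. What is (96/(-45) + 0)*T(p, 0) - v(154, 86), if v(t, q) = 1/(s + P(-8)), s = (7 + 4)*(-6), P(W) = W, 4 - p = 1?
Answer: -2363/370 ≈ -6.3865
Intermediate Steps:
p = 3 (p = 4 - 1*1 = 4 - 1 = 3)
s = -66 (s = 11*(-6) = -66)
v(t, q) = -1/74 (v(t, q) = 1/(-66 - 8) = 1/(-74) = -1/74)
(96/(-45) + 0)*T(p, 0) - v(154, 86) = (96/(-45) + 0)*3 - 1*(-1/74) = (96*(-1/45) + 0)*3 + 1/74 = (-32/15 + 0)*3 + 1/74 = -32/15*3 + 1/74 = -32/5 + 1/74 = -2363/370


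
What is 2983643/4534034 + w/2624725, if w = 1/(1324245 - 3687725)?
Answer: 9254492362073557483/14063406051726731000 ≈ 0.65805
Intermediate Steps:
w = -1/2363480 (w = 1/(-2363480) = -1/2363480 ≈ -4.2311e-7)
2983643/4534034 + w/2624725 = 2983643/4534034 - 1/2363480/2624725 = 2983643*(1/4534034) - 1/2363480*1/2624725 = 2983643/4534034 - 1/6203485043000 = 9254492362073557483/14063406051726731000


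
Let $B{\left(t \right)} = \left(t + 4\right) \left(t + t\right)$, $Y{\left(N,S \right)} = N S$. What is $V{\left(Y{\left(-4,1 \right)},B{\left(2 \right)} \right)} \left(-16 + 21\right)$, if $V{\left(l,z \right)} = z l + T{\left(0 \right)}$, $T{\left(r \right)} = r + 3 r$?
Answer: $-480$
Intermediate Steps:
$T{\left(r \right)} = 4 r$
$B{\left(t \right)} = 2 t \left(4 + t\right)$ ($B{\left(t \right)} = \left(4 + t\right) 2 t = 2 t \left(4 + t\right)$)
$V{\left(l,z \right)} = l z$ ($V{\left(l,z \right)} = z l + 4 \cdot 0 = l z + 0 = l z$)
$V{\left(Y{\left(-4,1 \right)},B{\left(2 \right)} \right)} \left(-16 + 21\right) = \left(-4\right) 1 \cdot 2 \cdot 2 \left(4 + 2\right) \left(-16 + 21\right) = - 4 \cdot 2 \cdot 2 \cdot 6 \cdot 5 = \left(-4\right) 24 \cdot 5 = \left(-96\right) 5 = -480$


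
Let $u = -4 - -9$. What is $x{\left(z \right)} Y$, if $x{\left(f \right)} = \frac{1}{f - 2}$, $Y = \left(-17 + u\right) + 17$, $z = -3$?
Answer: $-1$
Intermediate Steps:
$u = 5$ ($u = -4 + 9 = 5$)
$Y = 5$ ($Y = \left(-17 + 5\right) + 17 = -12 + 17 = 5$)
$x{\left(f \right)} = \frac{1}{-2 + f}$
$x{\left(z \right)} Y = \frac{1}{-2 - 3} \cdot 5 = \frac{1}{-5} \cdot 5 = \left(- \frac{1}{5}\right) 5 = -1$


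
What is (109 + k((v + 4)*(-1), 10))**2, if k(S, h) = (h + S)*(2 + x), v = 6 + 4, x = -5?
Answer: 14641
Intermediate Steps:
v = 10
k(S, h) = -3*S - 3*h (k(S, h) = (h + S)*(2 - 5) = (S + h)*(-3) = -3*S - 3*h)
(109 + k((v + 4)*(-1), 10))**2 = (109 + (-3*(10 + 4)*(-1) - 3*10))**2 = (109 + (-42*(-1) - 30))**2 = (109 + (-3*(-14) - 30))**2 = (109 + (42 - 30))**2 = (109 + 12)**2 = 121**2 = 14641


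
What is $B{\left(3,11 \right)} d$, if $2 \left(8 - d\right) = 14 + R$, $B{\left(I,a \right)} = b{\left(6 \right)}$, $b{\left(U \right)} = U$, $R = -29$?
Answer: $93$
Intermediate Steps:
$B{\left(I,a \right)} = 6$
$d = \frac{31}{2}$ ($d = 8 - \frac{14 - 29}{2} = 8 - - \frac{15}{2} = 8 + \frac{15}{2} = \frac{31}{2} \approx 15.5$)
$B{\left(3,11 \right)} d = 6 \cdot \frac{31}{2} = 93$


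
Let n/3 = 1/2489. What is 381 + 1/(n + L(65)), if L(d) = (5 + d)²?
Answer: 4646717732/12196103 ≈ 381.00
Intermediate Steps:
n = 3/2489 ≈ 0.0012053
381 + 1/(n + L(65)) = 381 + 1/(3/2489 + (5 + 65)²) = 381 + 1/(3/2489 + 70²) = 381 + 1/(3/2489 + 4900) = 381 + 1/(12196103/2489) = 381 + 2489/12196103 = 4646717732/12196103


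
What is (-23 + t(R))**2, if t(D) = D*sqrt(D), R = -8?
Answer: 17 + 736*I*sqrt(2) ≈ 17.0 + 1040.9*I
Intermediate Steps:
t(D) = D**(3/2)
(-23 + t(R))**2 = (-23 + (-8)**(3/2))**2 = (-23 - 16*I*sqrt(2))**2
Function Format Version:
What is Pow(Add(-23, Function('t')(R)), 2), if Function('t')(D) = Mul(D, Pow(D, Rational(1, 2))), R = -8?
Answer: Add(17, Mul(736, I, Pow(2, Rational(1, 2)))) ≈ Add(17.000, Mul(1040.9, I))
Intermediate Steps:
Function('t')(D) = Pow(D, Rational(3, 2))
Pow(Add(-23, Function('t')(R)), 2) = Pow(Add(-23, Pow(-8, Rational(3, 2))), 2) = Pow(Add(-23, Mul(-16, I, Pow(2, Rational(1, 2)))), 2)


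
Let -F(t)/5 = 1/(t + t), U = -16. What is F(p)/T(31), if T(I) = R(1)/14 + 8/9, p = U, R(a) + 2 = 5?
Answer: 315/2224 ≈ 0.14164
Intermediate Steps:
R(a) = 3 (R(a) = -2 + 5 = 3)
p = -16
F(t) = -5/(2*t) (F(t) = -5/(t + t) = -5*1/(2*t) = -5/(2*t))
T(I) = 139/126 (T(I) = 3/14 + 8/9 = 139/126)
F(p)/T(31) = (-5/2/(-16))/(139/126) = -5/2*(-1/16)*(126/139) = (5/32)*(126/139) = 315/2224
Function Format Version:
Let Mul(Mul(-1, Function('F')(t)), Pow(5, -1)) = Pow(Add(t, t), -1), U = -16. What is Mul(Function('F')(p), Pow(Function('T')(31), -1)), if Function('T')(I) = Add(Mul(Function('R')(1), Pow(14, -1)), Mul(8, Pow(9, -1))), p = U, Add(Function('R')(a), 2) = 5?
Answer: Rational(315, 2224) ≈ 0.14164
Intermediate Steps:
Function('R')(a) = 3 (Function('R')(a) = Add(-2, 5) = 3)
p = -16
Function('F')(t) = Mul(Rational(-5, 2), Pow(t, -1)) (Function('F')(t) = Mul(-5, Pow(Add(t, t), -1)) = Mul(-5, Pow(Mul(2, t), -1)) = Mul(-5, Mul(Rational(1, 2), Pow(t, -1))) = Mul(Rational(-5, 2), Pow(t, -1)))
Function('T')(I) = Rational(139, 126) (Function('T')(I) = Add(Mul(3, Pow(14, -1)), Mul(8, Pow(9, -1))) = Add(Mul(3, Rational(1, 14)), Mul(8, Rational(1, 9))) = Add(Rational(3, 14), Rational(8, 9)) = Rational(139, 126))
Mul(Function('F')(p), Pow(Function('T')(31), -1)) = Mul(Mul(Rational(-5, 2), Pow(-16, -1)), Pow(Rational(139, 126), -1)) = Mul(Mul(Rational(-5, 2), Rational(-1, 16)), Rational(126, 139)) = Mul(Rational(5, 32), Rational(126, 139)) = Rational(315, 2224)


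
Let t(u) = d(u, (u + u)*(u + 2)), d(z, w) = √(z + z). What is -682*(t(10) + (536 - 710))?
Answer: 118668 - 1364*√5 ≈ 1.1562e+5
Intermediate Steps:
d(z, w) = √2*√z (d(z, w) = √(2*z) = √2*√z)
t(u) = √2*√u
-682*(t(10) + (536 - 710)) = -682*(√2*√10 + (536 - 710)) = -682*(2*√5 - 174) = -682*(-174 + 2*√5) = 118668 - 1364*√5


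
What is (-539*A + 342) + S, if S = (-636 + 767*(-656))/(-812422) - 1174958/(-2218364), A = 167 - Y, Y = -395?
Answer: -136328708314016775/450561929402 ≈ -3.0258e+5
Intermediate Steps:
A = 562 (A = 167 - 1*(-395) = 167 + 395 = 562)
S = 518036722777/450561929402 (S = (-636 - 503152)*(-1/812422) - 1174958*(-1/2218364) = -503788*(-1/812422) + 587479/1109182 = 251894/406211 + 587479/1109182 = 518036722777/450561929402 ≈ 1.1498)
(-539*A + 342) + S = (-539*562 + 342) + 518036722777/450561929402 = (-302918 + 342) + 518036722777/450561929402 = -302576 + 518036722777/450561929402 = -136328708314016775/450561929402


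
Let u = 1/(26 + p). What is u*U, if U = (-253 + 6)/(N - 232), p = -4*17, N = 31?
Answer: -247/8442 ≈ -0.029258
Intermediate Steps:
p = -68
u = -1/42 (u = 1/(26 - 68) = 1/(-42) = -1/42 ≈ -0.023810)
U = 247/201 (U = (-253 + 6)/(31 - 232) = -247/(-201) = -247*(-1/201) = 247/201 ≈ 1.2289)
u*U = -1/42*247/201 = -247/8442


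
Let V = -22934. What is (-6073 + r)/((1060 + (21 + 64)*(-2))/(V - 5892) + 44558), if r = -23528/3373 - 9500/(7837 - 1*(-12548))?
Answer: -1205165104383457/8831547874059489 ≈ -0.13646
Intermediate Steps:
r = -102332356/13751721 (r = -23528*1/3373 - 9500/(7837 + 12548) = -23528/3373 - 9500/20385 = -23528/3373 - 9500*1/20385 = -23528/3373 - 1900/4077 = -102332356/13751721 ≈ -7.4414)
(-6073 + r)/((1060 + (21 + 64)*(-2))/(V - 5892) + 44558) = (-6073 - 102332356/13751721)/((1060 + (21 + 64)*(-2))/(-22934 - 5892) + 44558) = -83616533989/(13751721*((1060 + 85*(-2))/(-28826) + 44558)) = -83616533989/(13751721*((1060 - 170)*(-1/28826) + 44558)) = -83616533989/(13751721*(890*(-1/28826) + 44558)) = -83616533989/(13751721*(-445/14413 + 44558)) = -83616533989/(13751721*642214009/14413) = -83616533989/13751721*14413/642214009 = -1205165104383457/8831547874059489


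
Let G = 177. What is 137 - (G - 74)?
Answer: 34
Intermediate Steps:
137 - (G - 74) = 137 - (177 - 74) = 137 - 1*103 = 137 - 103 = 34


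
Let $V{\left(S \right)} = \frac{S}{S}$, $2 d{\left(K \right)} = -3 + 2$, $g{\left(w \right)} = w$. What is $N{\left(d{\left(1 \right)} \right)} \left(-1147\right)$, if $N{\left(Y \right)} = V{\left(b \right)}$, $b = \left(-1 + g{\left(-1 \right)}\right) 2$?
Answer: $-1147$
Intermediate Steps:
$d{\left(K \right)} = - \frac{1}{2}$ ($d{\left(K \right)} = \frac{-3 + 2}{2} = \frac{1}{2} \left(-1\right) = - \frac{1}{2}$)
$b = -4$ ($b = \left(-1 - 1\right) 2 = \left(-2\right) 2 = -4$)
$V{\left(S \right)} = 1$
$N{\left(Y \right)} = 1$
$N{\left(d{\left(1 \right)} \right)} \left(-1147\right) = 1 \left(-1147\right) = -1147$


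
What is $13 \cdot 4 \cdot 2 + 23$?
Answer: $127$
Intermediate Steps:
$13 \cdot 4 \cdot 2 + 23 = 52 \cdot 2 + 23 = 104 + 23 = 127$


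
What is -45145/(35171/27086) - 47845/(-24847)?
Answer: -30381165980595/873893837 ≈ -34765.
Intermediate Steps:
-45145/(35171/27086) - 47845/(-24847) = -45145/(35171*(1/27086)) - 47845*(-1/24847) = -45145/35171/27086 + 47845/24847 = -45145*27086/35171 + 47845/24847 = -1222797470/35171 + 47845/24847 = -30381165980595/873893837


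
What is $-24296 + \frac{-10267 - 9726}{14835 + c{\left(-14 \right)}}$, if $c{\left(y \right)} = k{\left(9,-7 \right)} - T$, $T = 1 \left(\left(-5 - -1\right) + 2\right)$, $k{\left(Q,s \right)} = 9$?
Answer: $- \frac{360718409}{14846} \approx -24297.0$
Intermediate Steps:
$T = -2$ ($T = 1 \left(\left(-5 + 1\right) + 2\right) = 1 \left(-4 + 2\right) = 1 \left(-2\right) = -2$)
$c{\left(y \right)} = 11$ ($c{\left(y \right)} = 9 - -2 = 9 + 2 = 11$)
$-24296 + \frac{-10267 - 9726}{14835 + c{\left(-14 \right)}} = -24296 + \frac{-10267 - 9726}{14835 + 11} = -24296 - \frac{19993}{14846} = - \frac{360718409}{14846}$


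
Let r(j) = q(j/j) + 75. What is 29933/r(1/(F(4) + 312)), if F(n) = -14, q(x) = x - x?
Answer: 29933/75 ≈ 399.11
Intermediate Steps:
q(x) = 0
r(j) = 75 (r(j) = 0 + 75 = 75)
29933/r(1/(F(4) + 312)) = 29933/75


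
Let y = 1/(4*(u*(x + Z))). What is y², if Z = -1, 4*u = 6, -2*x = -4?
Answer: 1/36 ≈ 0.027778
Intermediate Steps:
x = 2 (x = -½*(-4) = 2)
u = 3/2 (u = (¼)*6 = 3/2 ≈ 1.5000)
y = ⅙ (y = 1/(4*(3*(2 - 1)/2)) = 1/(4*((3/2)*1)) = 1/(4*(3/2)) = 1/6 = ⅙ ≈ 0.16667)
y² = (⅙)² = 1/36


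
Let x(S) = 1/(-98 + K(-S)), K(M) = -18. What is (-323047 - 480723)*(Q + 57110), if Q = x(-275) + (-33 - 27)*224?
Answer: -2035836480315/58 ≈ -3.5101e+10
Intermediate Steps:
x(S) = -1/116 (x(S) = 1/(-98 - 18) = 1/(-116) = -1/116)
Q = -1559041/116 (Q = -1/116 + (-33 - 27)*224 = -1/116 - 60*224 = -1/116 - 13440 = -1559041/116 ≈ -13440.)
(-323047 - 480723)*(Q + 57110) = (-323047 - 480723)*(-1559041/116 + 57110) = -803770*5065719/116 = -2035836480315/58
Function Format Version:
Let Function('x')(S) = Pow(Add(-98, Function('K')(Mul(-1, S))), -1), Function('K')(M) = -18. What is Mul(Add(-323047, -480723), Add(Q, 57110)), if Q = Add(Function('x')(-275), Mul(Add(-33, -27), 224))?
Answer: Rational(-2035836480315, 58) ≈ -3.5101e+10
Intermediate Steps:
Function('x')(S) = Rational(-1, 116) (Function('x')(S) = Pow(Add(-98, -18), -1) = Pow(-116, -1) = Rational(-1, 116))
Q = Rational(-1559041, 116) (Q = Add(Rational(-1, 116), Mul(Add(-33, -27), 224)) = Add(Rational(-1, 116), Mul(-60, 224)) = Add(Rational(-1, 116), -13440) = Rational(-1559041, 116) ≈ -13440.)
Mul(Add(-323047, -480723), Add(Q, 57110)) = Mul(Add(-323047, -480723), Add(Rational(-1559041, 116), 57110)) = Mul(-803770, Rational(5065719, 116)) = Rational(-2035836480315, 58)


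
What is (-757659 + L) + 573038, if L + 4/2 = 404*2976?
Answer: 1017681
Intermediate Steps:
L = 1202302 (L = -2 + 404*2976 = -2 + 1202304 = 1202302)
(-757659 + L) + 573038 = (-757659 + 1202302) + 573038 = 444643 + 573038 = 1017681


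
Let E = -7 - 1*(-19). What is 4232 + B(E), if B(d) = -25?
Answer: 4207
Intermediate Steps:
E = 12 (E = -7 + 19 = 12)
4232 + B(E) = 4232 - 25 = 4207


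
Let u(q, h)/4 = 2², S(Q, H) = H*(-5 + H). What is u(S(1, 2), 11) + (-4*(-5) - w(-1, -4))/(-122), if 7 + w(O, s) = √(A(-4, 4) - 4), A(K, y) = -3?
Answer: 1925/122 + I*√7/122 ≈ 15.779 + 0.021686*I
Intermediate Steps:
w(O, s) = -7 + I*√7 (w(O, s) = -7 + √(-3 - 4) = -7 + √(-7) = -7 + I*√7)
u(q, h) = 16 (u(q, h) = 4*2² = 4*4 = 16)
u(S(1, 2), 11) + (-4*(-5) - w(-1, -4))/(-122) = 16 + (-4*(-5) - (-7 + I*√7))/(-122) = 16 - (20 + (7 - I*√7))/122 = 16 - (27 - I*√7)/122 = 16 + (-27/122 + I*√7/122) = 1925/122 + I*√7/122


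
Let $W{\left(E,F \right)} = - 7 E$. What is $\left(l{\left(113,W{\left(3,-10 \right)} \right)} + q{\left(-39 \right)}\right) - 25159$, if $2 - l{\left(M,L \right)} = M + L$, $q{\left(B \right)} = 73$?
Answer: $-25176$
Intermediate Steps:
$l{\left(M,L \right)} = 2 - L - M$ ($l{\left(M,L \right)} = 2 - \left(M + L\right) = 2 - \left(L + M\right) = 2 - L - M$)
$\left(l{\left(113,W{\left(3,-10 \right)} \right)} + q{\left(-39 \right)}\right) - 25159 = \left(\left(2 - \left(-7\right) 3 - 113\right) + 73\right) - 25159 = \left(\left(2 - -21 - 113\right) + 73\right) - 25159 = \left(\left(2 + 21 - 113\right) + 73\right) - 25159 = \left(-90 + 73\right) - 25159 = -17 - 25159 = -25176$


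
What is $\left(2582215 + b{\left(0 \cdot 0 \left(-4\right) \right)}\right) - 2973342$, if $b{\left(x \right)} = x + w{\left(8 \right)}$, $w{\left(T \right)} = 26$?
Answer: $-391101$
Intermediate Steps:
$b{\left(x \right)} = 26 + x$ ($b{\left(x \right)} = x + 26 = 26 + x$)
$\left(2582215 + b{\left(0 \cdot 0 \left(-4\right) \right)}\right) - 2973342 = \left(2582215 + \left(26 + 0 \cdot 0 \left(-4\right)\right)\right) - 2973342 = \left(2582215 + \left(26 + 0 \left(-4\right)\right)\right) - 2973342 = \left(2582215 + \left(26 + 0\right)\right) - 2973342 = \left(2582215 + 26\right) - 2973342 = 2582241 - 2973342 = -391101$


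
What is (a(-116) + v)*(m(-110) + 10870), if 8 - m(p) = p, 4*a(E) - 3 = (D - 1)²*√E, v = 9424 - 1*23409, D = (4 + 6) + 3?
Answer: -153658939 + 791136*I*√29 ≈ -1.5366e+8 + 4.2604e+6*I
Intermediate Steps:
D = 13 (D = 10 + 3 = 13)
v = -13985 (v = 9424 - 23409 = -13985)
a(E) = ¾ + 36*√E (a(E) = ¾ + ((13 - 1)²*√E)/4 = ¾ + (12²*√E)/4 = ¾ + (144*√E)/4 = ¾ + 36*√E)
m(p) = 8 - p
(a(-116) + v)*(m(-110) + 10870) = ((¾ + 36*√(-116)) - 13985)*((8 - 1*(-110)) + 10870) = ((¾ + 36*(2*I*√29)) - 13985)*((8 + 110) + 10870) = ((¾ + 72*I*√29) - 13985)*(118 + 10870) = (-55937/4 + 72*I*√29)*10988 = -153658939 + 791136*I*√29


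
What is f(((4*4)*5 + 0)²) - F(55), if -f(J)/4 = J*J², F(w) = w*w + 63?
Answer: -1048576003088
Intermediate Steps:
F(w) = 63 + w² (F(w) = w² + 63 = 63 + w²)
f(J) = -4*J³ (f(J) = -4*J*J² = -4*J³)
f(((4*4)*5 + 0)²) - F(55) = -4*((4*4)*5 + 0)⁶ - (63 + 55²) = -4*(16*5 + 0)⁶ - (63 + 3025) = -4*(80 + 0)⁶ - 1*3088 = -4*(80²)³ - 3088 = -4*6400³ - 3088 = -4*262144000000 - 3088 = -1048576000000 - 3088 = -1048576003088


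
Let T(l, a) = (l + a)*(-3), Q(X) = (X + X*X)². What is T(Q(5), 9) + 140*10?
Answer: -1327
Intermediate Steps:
Q(X) = (X + X²)²
T(l, a) = -3*a - 3*l (T(l, a) = (a + l)*(-3) = -3*a - 3*l)
T(Q(5), 9) + 140*10 = (-3*9 - 3*5²*(1 + 5)²) + 140*10 = (-27 - 75*6²) + 1400 = (-27 - 75*36) + 1400 = (-27 - 3*900) + 1400 = (-27 - 2700) + 1400 = -2727 + 1400 = -1327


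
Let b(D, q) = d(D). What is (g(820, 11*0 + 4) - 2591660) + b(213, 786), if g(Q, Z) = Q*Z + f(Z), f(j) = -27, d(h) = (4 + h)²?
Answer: -2541318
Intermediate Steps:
b(D, q) = (4 + D)²
g(Q, Z) = -27 + Q*Z (g(Q, Z) = Q*Z - 27 = -27 + Q*Z)
(g(820, 11*0 + 4) - 2591660) + b(213, 786) = ((-27 + 820*(11*0 + 4)) - 2591660) + (4 + 213)² = ((-27 + 820*(0 + 4)) - 2591660) + 217² = ((-27 + 820*4) - 2591660) + 47089 = ((-27 + 3280) - 2591660) + 47089 = (3253 - 2591660) + 47089 = -2588407 + 47089 = -2541318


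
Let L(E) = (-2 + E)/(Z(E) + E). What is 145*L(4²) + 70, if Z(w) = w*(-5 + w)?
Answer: 7735/96 ≈ 80.573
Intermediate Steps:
L(E) = (-2 + E)/(E + E*(-5 + E)) (L(E) = (-2 + E)/(E*(-5 + E) + E) = (-2 + E)/(E + E*(-5 + E)))
145*L(4²) + 70 = 145*((-2 + 4²)/((4²)*(-4 + 4²))) + 70 = 145*((-2 + 16)/(16*(-4 + 16))) + 70 = 145*((1/16)*14/12) + 70 = 145*((1/16)*(1/12)*14) + 70 = 145*(7/96) + 70 = 1015/96 + 70 = 7735/96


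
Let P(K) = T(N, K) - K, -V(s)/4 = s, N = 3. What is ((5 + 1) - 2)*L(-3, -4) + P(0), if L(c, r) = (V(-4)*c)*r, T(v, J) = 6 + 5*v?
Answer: 789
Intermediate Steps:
V(s) = -4*s
L(c, r) = 16*c*r (L(c, r) = ((-4*(-4))*c)*r = (16*c)*r = 16*c*r)
P(K) = 21 - K (P(K) = (6 + 5*3) - K = (6 + 15) - K = 21 - K)
((5 + 1) - 2)*L(-3, -4) + P(0) = ((5 + 1) - 2)*(16*(-3)*(-4)) + (21 - 1*0) = (6 - 2)*192 + (21 + 0) = 4*192 + 21 = 768 + 21 = 789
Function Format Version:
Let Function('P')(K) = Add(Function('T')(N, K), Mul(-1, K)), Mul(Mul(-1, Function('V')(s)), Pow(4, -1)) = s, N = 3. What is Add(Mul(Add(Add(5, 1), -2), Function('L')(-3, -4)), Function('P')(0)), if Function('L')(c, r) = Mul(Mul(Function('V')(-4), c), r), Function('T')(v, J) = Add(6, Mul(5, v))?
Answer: 789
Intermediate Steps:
Function('V')(s) = Mul(-4, s)
Function('L')(c, r) = Mul(16, c, r) (Function('L')(c, r) = Mul(Mul(Mul(-4, -4), c), r) = Mul(Mul(16, c), r) = Mul(16, c, r))
Function('P')(K) = Add(21, Mul(-1, K)) (Function('P')(K) = Add(Add(6, Mul(5, 3)), Mul(-1, K)) = Add(Add(6, 15), Mul(-1, K)) = Add(21, Mul(-1, K)))
Add(Mul(Add(Add(5, 1), -2), Function('L')(-3, -4)), Function('P')(0)) = Add(Mul(Add(Add(5, 1), -2), Mul(16, -3, -4)), Add(21, Mul(-1, 0))) = Add(Mul(Add(6, -2), 192), Add(21, 0)) = Add(Mul(4, 192), 21) = Add(768, 21) = 789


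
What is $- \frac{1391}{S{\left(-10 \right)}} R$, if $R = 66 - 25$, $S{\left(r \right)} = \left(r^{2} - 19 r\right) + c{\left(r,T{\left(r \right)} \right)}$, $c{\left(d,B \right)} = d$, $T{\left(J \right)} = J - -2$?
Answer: $- \frac{57031}{280} \approx -203.68$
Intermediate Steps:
$T{\left(J \right)} = 2 + J$ ($T{\left(J \right)} = J + 2 = 2 + J$)
$S{\left(r \right)} = r^{2} - 18 r$ ($S{\left(r \right)} = \left(r^{2} - 19 r\right) + r = r^{2} - 18 r$)
$R = 41$
$- \frac{1391}{S{\left(-10 \right)}} R = - \frac{1391}{\left(-10\right) \left(-18 - 10\right)} 41 = - \frac{1391}{\left(-10\right) \left(-28\right)} 41 = - \frac{1391}{280} \cdot 41 = \left(-1391\right) \frac{1}{280} \cdot 41 = \left(- \frac{1391}{280}\right) 41 = - \frac{57031}{280}$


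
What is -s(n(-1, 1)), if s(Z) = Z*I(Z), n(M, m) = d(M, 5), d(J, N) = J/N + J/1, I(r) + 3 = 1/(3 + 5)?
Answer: -69/20 ≈ -3.4500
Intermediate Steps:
I(r) = -23/8 (I(r) = -3 + 1/(3 + 5) = -3 + 1/8 = -23/8)
d(J, N) = J + J/N (d(J, N) = J/N + J*1 = J/N + J = J + J/N)
n(M, m) = 6*M/5 (n(M, m) = M + M/5 = 6*M/5)
s(Z) = -23*Z/8 (s(Z) = Z*(-23/8) = -23*Z/8)
-s(n(-1, 1)) = -(-23)*(6/5)*(-1)/8 = -(-23)*(-6)/(8*5) = -1*69/20 = -69/20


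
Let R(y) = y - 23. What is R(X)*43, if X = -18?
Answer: -1763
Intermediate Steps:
R(y) = -23 + y
R(X)*43 = (-23 - 18)*43 = -41*43 = -1763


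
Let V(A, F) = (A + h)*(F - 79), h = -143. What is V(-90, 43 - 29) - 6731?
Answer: 8414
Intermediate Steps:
V(A, F) = (-143 + A)*(-79 + F) (V(A, F) = (A - 143)*(F - 79) = (-143 + A)*(-79 + F))
V(-90, 43 - 29) - 6731 = (11297 - 143*(43 - 29) - 79*(-90) - 90*(43 - 29)) - 6731 = (11297 - 143*14 + 7110 - 90*14) - 6731 = (11297 - 2002 + 7110 - 1260) - 6731 = 15145 - 6731 = 8414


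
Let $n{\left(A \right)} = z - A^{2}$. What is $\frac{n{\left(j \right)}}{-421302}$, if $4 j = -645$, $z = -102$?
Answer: $\frac{139219}{2246944} \approx 0.061959$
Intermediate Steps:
$j = - \frac{645}{4}$ ($j = \frac{1}{4} \left(-645\right) = - \frac{645}{4} \approx -161.25$)
$n{\left(A \right)} = -102 - A^{2}$
$\frac{n{\left(j \right)}}{-421302} = \frac{-102 - \left(- \frac{645}{4}\right)^{2}}{-421302} = \left(-102 - \frac{416025}{16}\right) \left(- \frac{1}{421302}\right) = \left(- \frac{417657}{16}\right) \left(- \frac{1}{421302}\right) = \frac{139219}{2246944}$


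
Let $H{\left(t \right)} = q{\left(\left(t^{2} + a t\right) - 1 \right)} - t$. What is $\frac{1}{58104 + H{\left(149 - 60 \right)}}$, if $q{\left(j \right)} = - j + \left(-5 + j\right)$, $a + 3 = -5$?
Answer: $\frac{1}{58010} \approx 1.7238 \cdot 10^{-5}$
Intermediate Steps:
$a = -8$ ($a = -3 - 5 = -8$)
$q{\left(j \right)} = -5$
$H{\left(t \right)} = -5 - t$
$\frac{1}{58104 + H{\left(149 - 60 \right)}} = \frac{1}{58104 - 94} = \frac{1}{58010}$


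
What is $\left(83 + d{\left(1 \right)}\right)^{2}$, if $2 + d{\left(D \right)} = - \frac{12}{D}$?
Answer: $4761$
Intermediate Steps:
$d{\left(D \right)} = -2 - \frac{12}{D}$
$\left(83 + d{\left(1 \right)}\right)^{2} = \left(83 - \left(2 + \frac{12}{1}\right)\right)^{2} = \left(83 - 14\right)^{2} = 69^{2} = 4761$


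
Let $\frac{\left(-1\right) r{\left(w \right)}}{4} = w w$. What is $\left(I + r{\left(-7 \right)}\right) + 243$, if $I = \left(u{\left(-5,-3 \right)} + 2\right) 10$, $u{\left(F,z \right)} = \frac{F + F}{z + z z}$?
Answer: $\frac{151}{3} \approx 50.333$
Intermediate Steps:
$u{\left(F,z \right)} = \frac{2 F}{z + z^{2}}$
$r{\left(w \right)} = - 4 w^{2}$ ($r{\left(w \right)} = - 4 w w = - 4 w^{2}$)
$I = \frac{10}{3}$ ($I = \left(2 \left(-5\right) \frac{1}{-3} \frac{1}{1 - 3} + 2\right) 10 = \left(2 \left(-5\right) \left(- \frac{1}{3}\right) \frac{1}{-2} + 2\right) 10 = \left(2 \left(-5\right) \left(- \frac{1}{3}\right) \left(- \frac{1}{2}\right) + 2\right) 10 = \left(- \frac{5}{3} + 2\right) 10 = \frac{1}{3} \cdot 10 = \frac{10}{3} \approx 3.3333$)
$\left(I + r{\left(-7 \right)}\right) + 243 = \left(\frac{10}{3} - 4 \left(-7\right)^{2}\right) + 243 = \left(\frac{10}{3} - 196\right) + 243 = - \frac{578}{3} + 243 = \frac{151}{3}$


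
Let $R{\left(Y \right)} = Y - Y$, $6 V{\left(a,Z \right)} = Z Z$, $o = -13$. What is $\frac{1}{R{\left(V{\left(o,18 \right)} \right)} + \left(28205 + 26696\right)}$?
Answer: $\frac{1}{54901} \approx 1.8215 \cdot 10^{-5}$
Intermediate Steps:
$V{\left(a,Z \right)} = \frac{Z^{2}}{6}$ ($V{\left(a,Z \right)} = \frac{Z Z}{6} = \frac{Z^{2}}{6}$)
$R{\left(Y \right)} = 0$
$\frac{1}{R{\left(V{\left(o,18 \right)} \right)} + \left(28205 + 26696\right)} = \frac{1}{0 + \left(28205 + 26696\right)} = \frac{1}{0 + 54901} = \frac{1}{54901}$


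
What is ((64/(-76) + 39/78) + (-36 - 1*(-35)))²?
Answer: 2601/1444 ≈ 1.8012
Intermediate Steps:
((64/(-76) + 39/78) + (-36 - 1*(-35)))² = ((64*(-1/76) + 39*(1/78)) + (-36 + 35))² = ((-16/19 + ½) - 1)² = (-13/38 - 1)² = (-51/38)² = 2601/1444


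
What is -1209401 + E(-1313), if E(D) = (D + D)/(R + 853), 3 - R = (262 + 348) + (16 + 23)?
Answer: -250348633/207 ≈ -1.2094e+6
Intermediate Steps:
R = -646 (R = 3 - ((262 + 348) + (16 + 23)) = 3 - (610 + 39) = 3 - 1*649 = 3 - 649 = -646)
E(D) = 2*D/207 (E(D) = (D + D)/(-646 + 853) = (2*D)/207 = (2*D)*(1/207) = 2*D/207)
-1209401 + E(-1313) = -1209401 + (2/207)*(-1313) = -1209401 - 2626/207 = -250348633/207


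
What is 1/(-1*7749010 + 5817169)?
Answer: -1/1931841 ≈ -5.1764e-7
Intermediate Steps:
1/(-1*7749010 + 5817169) = 1/(-7749010 + 5817169) = 1/(-1931841) = -1/1931841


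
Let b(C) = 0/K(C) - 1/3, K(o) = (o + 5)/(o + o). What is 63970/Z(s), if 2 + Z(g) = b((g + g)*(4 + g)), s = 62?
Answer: -191910/7 ≈ -27416.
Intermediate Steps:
K(o) = (5 + o)/(2*o) (K(o) = (5 + o)/((2*o)) = (5 + o)*(1/(2*o)) = (5 + o)/(2*o))
b(C) = -1/3 (b(C) = 0/(((5 + C)/(2*C))) - 1/3 = 0*(2*C/(5 + C)) - 1*1/3 = 0 - 1/3 = -1/3)
Z(g) = -7/3 (Z(g) = -2 - 1/3 = -7/3)
63970/Z(s) = 63970/(-7/3) = 63970*(-3/7) = -191910/7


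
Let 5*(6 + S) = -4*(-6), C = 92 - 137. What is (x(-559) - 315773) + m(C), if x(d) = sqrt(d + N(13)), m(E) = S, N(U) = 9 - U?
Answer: -1578871/5 + I*sqrt(563) ≈ -3.1577e+5 + 23.728*I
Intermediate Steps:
C = -45
S = -6/5 (S = -6 + (-4*(-6))/5 = -6 + (1/5)*24 = -6 + 24/5 = -6/5 ≈ -1.2000)
m(E) = -6/5
x(d) = sqrt(-4 + d) (x(d) = sqrt(d + (9 - 1*13)) = sqrt(d + (9 - 13)) = sqrt(d - 4) = sqrt(-4 + d))
(x(-559) - 315773) + m(C) = (sqrt(-4 - 559) - 315773) - 6/5 = (sqrt(-563) - 315773) - 6/5 = (I*sqrt(563) - 315773) - 6/5 = (-315773 + I*sqrt(563)) - 6/5 = -1578871/5 + I*sqrt(563)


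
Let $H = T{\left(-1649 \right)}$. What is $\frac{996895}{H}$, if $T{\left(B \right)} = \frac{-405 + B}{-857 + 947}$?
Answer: $- \frac{44860275}{1027} \approx -43681.0$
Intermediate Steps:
$T{\left(B \right)} = - \frac{9}{2} + \frac{B}{90}$ ($T{\left(B \right)} = \frac{-405 + B}{90} = \left(-405 + B\right) \frac{1}{90} = - \frac{9}{2} + \frac{B}{90}$)
$H = - \frac{1027}{45}$ ($H = - \frac{9}{2} + \frac{1}{90} \left(-1649\right) = - \frac{9}{2} - \frac{1649}{90} = - \frac{1027}{45} \approx -22.822$)
$\frac{996895}{H} = \frac{996895}{- \frac{1027}{45}} = 996895 \left(- \frac{45}{1027}\right) = - \frac{44860275}{1027}$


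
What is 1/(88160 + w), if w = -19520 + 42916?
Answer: 1/111556 ≈ 8.9641e-6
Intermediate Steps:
w = 23396
1/(88160 + w) = 1/(88160 + 23396) = 1/111556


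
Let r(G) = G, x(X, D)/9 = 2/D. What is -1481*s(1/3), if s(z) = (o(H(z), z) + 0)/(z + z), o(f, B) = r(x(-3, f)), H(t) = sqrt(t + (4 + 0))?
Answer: -39987*sqrt(39)/13 ≈ -19209.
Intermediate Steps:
x(X, D) = 18/D (x(X, D) = 9*(2/D) = 18/D)
H(t) = sqrt(4 + t) (H(t) = sqrt(t + 4) = sqrt(4 + t))
o(f, B) = 18/f
s(z) = 9/(z*sqrt(4 + z)) (s(z) = (18/(sqrt(4 + z)) + 0)/(z + z) = (18/sqrt(4 + z) + 0)/((2*z)) = (18/sqrt(4 + z))*(1/(2*z)) = 9/(z*sqrt(4 + z)))
-1481*s(1/3) = -13329/((1/3)*sqrt(4 + 1/3)) = -13329/(1/3*sqrt(4 + 1/3)) = -13329*3/sqrt(13/3) = -13329*3*sqrt(39)/13 = -39987*sqrt(39)/13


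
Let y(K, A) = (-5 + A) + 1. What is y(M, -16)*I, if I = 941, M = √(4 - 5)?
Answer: -18820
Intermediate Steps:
M = I (M = √(-1) = I ≈ 1.0*I)
y(K, A) = -4 + A
y(M, -16)*I = (-4 - 16)*941 = -20*941 = -18820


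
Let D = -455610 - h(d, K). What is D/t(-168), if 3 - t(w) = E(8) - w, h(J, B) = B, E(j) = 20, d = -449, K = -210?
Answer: 91080/37 ≈ 2461.6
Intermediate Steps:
D = -455400 (D = -455610 - 1*(-210) = -455610 + 210 = -455400)
t(w) = -17 + w (t(w) = 3 - (20 - w) = 3 + (-20 + w) = -17 + w)
D/t(-168) = -455400/(-17 - 168) = -455400/(-185) = -455400*(-1/185) = 91080/37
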